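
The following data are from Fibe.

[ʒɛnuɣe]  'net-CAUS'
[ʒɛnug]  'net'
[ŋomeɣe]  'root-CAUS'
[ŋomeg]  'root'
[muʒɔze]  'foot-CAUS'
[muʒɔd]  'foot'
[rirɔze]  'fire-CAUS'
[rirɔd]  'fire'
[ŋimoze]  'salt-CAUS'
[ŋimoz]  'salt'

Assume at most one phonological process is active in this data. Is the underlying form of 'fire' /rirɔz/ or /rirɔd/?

/rirɔd/

The stem for 'fire' ends in [z] in [rirɔze] but [d] in [rirɔd].
The stem 'salt' ([ŋimoze], [ŋimoz]) shows [z] unchanged in both environments, so [z] cannot be basic with [d] derived in isolation.
The underlying segment must be /d/; voiced stops become fricatives between vowels, yielding [z] there.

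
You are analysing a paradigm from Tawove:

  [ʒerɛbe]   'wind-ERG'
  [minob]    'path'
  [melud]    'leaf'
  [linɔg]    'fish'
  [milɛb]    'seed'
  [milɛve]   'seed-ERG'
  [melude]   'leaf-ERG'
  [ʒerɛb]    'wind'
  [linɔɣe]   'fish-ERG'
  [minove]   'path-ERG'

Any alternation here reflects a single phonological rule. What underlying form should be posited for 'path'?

The stem for 'path' ends in [v] in [minove] but [b] in [minob].
Compare 'wind', with invariant [b] in [ʒerɛbe] and [ʒerɛb]: an analysis with underlying /b/ and a rule producing [v] before the ERG suffix would wrongly predict alternation here too.
The underlying segment must be /v/; voiced fricatives become stops word-finally, yielding [b] there.

/minov/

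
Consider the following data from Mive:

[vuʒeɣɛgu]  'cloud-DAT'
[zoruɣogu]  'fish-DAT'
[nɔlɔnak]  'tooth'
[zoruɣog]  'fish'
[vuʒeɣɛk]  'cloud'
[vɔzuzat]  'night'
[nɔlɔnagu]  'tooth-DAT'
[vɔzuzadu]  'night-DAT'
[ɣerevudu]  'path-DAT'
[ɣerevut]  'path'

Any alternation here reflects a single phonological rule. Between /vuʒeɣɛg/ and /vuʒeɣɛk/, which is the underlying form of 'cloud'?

'cloud' shows [g] ~ [k] at the end of the stem ([vuʒeɣɛgu] vs [vuʒeɣɛk]).
Compare 'fish', with invariant [g] in [zoruɣogu] and [zoruɣog]: an analysis with underlying /g/ and a rule producing [k] in isolation would wrongly predict alternation here too.
The underlying segment must be /k/; voiceless stops become voiced between vowels, yielding [g] there.

/vuʒeɣɛk/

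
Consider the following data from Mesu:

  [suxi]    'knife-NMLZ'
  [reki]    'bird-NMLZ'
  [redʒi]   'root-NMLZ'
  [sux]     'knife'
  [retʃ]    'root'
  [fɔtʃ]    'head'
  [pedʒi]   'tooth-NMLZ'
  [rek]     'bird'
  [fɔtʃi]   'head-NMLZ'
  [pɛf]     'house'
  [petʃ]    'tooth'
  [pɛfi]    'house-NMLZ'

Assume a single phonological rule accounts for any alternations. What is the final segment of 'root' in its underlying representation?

In [retʃ] and [redʒi] the final segment of 'root' alternates: [tʃ] ~ [dʒ].
But 'head' keeps [tʃ] in both environments ([fɔtʃ], [fɔtʃi]), so there is no rule changing /tʃ/ to [dʒ] before the NMLZ suffix.
The underlying segment must be /dʒ/; voiced obstruents become voiceless word-finally, yielding [tʃ] there.

/dʒ/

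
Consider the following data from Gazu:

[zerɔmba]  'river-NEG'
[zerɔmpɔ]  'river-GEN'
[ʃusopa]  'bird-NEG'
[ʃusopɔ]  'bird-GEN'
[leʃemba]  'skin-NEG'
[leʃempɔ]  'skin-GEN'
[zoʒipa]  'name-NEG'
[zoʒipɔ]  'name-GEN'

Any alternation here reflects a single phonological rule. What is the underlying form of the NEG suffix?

/-ba/

The NEG morpheme has two allomorphs, [-ba] and [-pa].
By contrast the GEN suffix keeps its initial [p] throughout — that segment must be underlying.
The NEG suffix is therefore /-ba/ underlyingly, with post-vocalic devoicing: voiced stops become voiceless after a vowel.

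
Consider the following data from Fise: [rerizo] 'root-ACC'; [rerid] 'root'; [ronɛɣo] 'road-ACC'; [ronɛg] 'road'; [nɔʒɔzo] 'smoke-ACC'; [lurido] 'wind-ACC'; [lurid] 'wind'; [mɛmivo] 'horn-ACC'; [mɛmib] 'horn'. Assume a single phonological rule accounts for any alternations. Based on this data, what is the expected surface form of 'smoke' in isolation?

The stem for 'root' ends in [z] in [rerizo] but [d] in [rerid].
If /d/ were underlying and a rule turned it into [z] before the ACC suffix, 'wind' would also alternate; but it has [d] in both [lurido] and [lurid].
The underlying segment must be /z/; voiced fricatives become stops word-finally, yielding [d] there.
The one attested form of 'smoke', [nɔʒɔzo], shows underlying /nɔʒɔz/. Applying the same rule word-finally gives [nɔʒɔd].

[nɔʒɔd]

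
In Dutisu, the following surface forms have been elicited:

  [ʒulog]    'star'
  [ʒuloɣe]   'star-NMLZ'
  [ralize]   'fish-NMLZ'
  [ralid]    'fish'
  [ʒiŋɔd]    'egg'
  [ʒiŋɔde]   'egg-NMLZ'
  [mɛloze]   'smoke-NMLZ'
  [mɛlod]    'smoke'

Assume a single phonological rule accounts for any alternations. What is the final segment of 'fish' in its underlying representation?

The root 'fish' surfaces as [ralize] and [ralid], with a stem-final [z] ~ [d] alternation.
If /d/ were underlying and a rule turned it into [z] before the NMLZ suffix, 'egg' would also alternate; but it has [d] in both [ʒiŋɔde] and [ʒiŋɔd].
So /z/ is underlying, and a rule of word-final hardening — voiced fricatives become stops word-finally — gives [d].

/z/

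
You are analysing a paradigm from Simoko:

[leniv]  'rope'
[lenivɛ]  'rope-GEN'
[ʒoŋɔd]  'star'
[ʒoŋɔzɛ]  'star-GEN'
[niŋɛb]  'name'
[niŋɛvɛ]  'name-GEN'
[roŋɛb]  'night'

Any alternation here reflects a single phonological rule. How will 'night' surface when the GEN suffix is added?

[roŋɛvɛ]

'name' shows [b] ~ [v] at the end of the stem ([niŋɛb] vs [niŋɛvɛ]).
But 'rope' keeps [v] in both environments ([leniv], [lenivɛ]), so there is no rule changing /v/ to [b] in isolation.
Therefore /b/ is basic and [v] is derived by intervocalic spirantization (voiced stops become fricatives between vowels).
The one attested form of 'night', [roŋɛb], shows underlying /roŋɛb/. Applying the same rule between vowels gives [roŋɛvɛ].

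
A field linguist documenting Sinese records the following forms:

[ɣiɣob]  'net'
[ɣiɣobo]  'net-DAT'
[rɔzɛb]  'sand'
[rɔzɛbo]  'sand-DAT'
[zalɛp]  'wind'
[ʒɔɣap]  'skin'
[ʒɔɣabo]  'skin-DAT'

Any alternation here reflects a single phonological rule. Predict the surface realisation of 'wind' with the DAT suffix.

The stem for 'skin' ends in [p] in [ʒɔɣap] but [b] in [ʒɔɣabo].
The stem 'sand' ([rɔzɛb], [rɔzɛbo]) shows [b] unchanged in both environments, so [b] cannot be basic with [p] derived in isolation.
The alternation reflects intervocalic voicing: voiceless stops become voiced between vowels. /p/ is underlying.
From [zalɛp] the stem 'wind' is /zalɛp/; between vowels this yields [zalɛbo].

[zalɛbo]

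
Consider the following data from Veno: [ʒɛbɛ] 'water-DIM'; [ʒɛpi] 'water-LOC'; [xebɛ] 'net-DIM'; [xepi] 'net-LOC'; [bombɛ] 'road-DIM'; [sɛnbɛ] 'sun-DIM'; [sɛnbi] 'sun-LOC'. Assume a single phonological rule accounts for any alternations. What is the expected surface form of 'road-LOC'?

The LOC suffix surfaces as [-bi] and [-pi], depending on the final segment of the stem.
By contrast the DIM suffix keeps its initial [b] throughout — that segment must be underlying.
So the underlying form is /-pi/, and voiceless stops become voiced after a nasal.
After 'road', which ends in a nasal, the suffix surfaces as [-bi], giving [bombi].

[bombi]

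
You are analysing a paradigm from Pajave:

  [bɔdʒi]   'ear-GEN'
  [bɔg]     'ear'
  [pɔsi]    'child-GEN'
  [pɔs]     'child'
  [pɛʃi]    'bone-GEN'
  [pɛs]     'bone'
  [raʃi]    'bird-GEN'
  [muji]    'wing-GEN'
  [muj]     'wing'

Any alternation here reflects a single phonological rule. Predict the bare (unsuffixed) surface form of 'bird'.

The root 'bone' surfaces as [pɛʃi] and [pɛs], with a stem-final [ʃ] ~ [s] alternation.
The stem 'child' ([pɔsi], [pɔs]) shows [s] unchanged in both environments, so [s] cannot be basic with [ʃ] derived before the GEN suffix.
So /ʃ/ is underlying, and a rule of depalatalization — palato-alveolar /dʒ/ and /ʃ/ become [g] and [s] when no front vowel follows — gives [s].
The one attested form of 'bird', [raʃi], shows underlying /raʃ/. Applying the same rule when no front vowel follows gives [ras].

[ras]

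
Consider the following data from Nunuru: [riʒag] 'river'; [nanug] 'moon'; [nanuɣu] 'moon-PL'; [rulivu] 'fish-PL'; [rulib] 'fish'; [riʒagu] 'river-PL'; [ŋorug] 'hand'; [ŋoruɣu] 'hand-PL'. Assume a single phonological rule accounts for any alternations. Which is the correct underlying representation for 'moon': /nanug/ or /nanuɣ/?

/nanuɣ/

'moon' shows [g] ~ [ɣ] at the end of the stem ([nanug] vs [nanuɣu]).
But 'river' keeps [g] in both environments ([riʒag], [riʒagu]), so there is no rule changing /g/ to [ɣ] before the PL suffix.
The alternation reflects word-final hardening: voiced fricatives become stops word-finally. /ɣ/ is underlying.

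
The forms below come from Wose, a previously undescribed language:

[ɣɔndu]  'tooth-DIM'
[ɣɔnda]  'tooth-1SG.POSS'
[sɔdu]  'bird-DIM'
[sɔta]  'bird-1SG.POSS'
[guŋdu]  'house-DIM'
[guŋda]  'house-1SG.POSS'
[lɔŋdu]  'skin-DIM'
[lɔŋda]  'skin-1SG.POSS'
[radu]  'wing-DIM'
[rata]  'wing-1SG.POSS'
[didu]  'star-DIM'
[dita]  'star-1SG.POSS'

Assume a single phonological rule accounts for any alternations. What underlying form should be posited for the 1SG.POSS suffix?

The 1SG.POSS morpheme has two allomorphs, [-da] and [-ta].
The DIM suffix, which begins with [d], is invariant after every stem; so [d] is not altered by any rule here.
The 1SG.POSS suffix is therefore /-ta/ underlyingly, with post-nasal voicing: voiceless stops become voiced after a nasal.

/-ta/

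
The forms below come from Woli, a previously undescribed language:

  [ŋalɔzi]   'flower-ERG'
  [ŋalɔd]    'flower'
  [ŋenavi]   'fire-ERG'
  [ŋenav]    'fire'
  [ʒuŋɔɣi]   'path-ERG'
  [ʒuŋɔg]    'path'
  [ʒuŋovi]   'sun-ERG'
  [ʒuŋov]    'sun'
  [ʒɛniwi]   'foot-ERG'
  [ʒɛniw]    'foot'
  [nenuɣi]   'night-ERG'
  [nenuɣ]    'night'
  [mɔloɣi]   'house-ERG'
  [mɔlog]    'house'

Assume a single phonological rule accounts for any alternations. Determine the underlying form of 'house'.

/mɔlog/

The stem for 'house' ends in [ɣ] in [mɔloɣi] but [g] in [mɔlog].
If /ɣ/ were underlying and a rule turned it into [g] in isolation, 'night' would also alternate; but it has [ɣ] in both [nenuɣi] and [nenuɣ].
So /g/ is underlying, and a rule of intervocalic spirantization — voiced stops become fricatives between vowels — gives [ɣ].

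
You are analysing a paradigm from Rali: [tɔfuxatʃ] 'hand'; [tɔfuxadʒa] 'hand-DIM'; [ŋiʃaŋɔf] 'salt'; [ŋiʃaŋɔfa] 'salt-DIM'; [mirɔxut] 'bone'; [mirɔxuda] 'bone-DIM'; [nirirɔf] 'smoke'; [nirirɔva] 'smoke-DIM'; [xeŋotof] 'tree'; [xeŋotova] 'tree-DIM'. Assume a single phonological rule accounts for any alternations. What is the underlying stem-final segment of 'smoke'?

'smoke' shows [f] ~ [v] at the end of the stem ([nirirɔf] vs [nirirɔva]).
If /f/ were underlying and a rule turned it into [v] before the DIM suffix, 'salt' would also alternate; but it has [f] in both [ŋiʃaŋɔf] and [ŋiʃaŋɔfa].
So /v/ is underlying, and a rule of word-final obstruent devoicing — voiced obstruents become voiceless word-finally — gives [f].

/v/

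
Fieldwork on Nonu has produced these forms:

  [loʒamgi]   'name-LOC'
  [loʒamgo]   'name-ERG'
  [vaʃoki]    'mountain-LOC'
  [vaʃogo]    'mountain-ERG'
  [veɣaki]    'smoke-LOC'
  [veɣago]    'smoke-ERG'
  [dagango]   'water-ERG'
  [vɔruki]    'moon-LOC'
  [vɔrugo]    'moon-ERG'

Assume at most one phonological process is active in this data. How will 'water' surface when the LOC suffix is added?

The LOC morpheme has two allomorphs, [-gi] and [-ki].
The ERG suffix, which begins with [g], is invariant after every stem; so [g] is not altered by any rule here.
The LOC suffix is therefore /-ki/ underlyingly, with post-nasal voicing: voiceless stops become voiced after a nasal.
After 'water', which ends in a nasal, the suffix surfaces as [-gi], giving [dagangi].

[dagangi]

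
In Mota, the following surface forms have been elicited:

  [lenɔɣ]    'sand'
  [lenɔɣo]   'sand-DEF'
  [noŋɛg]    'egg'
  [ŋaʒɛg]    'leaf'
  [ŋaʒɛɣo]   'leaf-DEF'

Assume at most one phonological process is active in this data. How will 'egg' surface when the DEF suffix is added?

In [ŋaʒɛg] and [ŋaʒɛɣo] the final segment of 'leaf' alternates: [g] ~ [ɣ].
The stem 'sand' ([lenɔɣ], [lenɔɣo]) shows [ɣ] unchanged in both environments, so [ɣ] cannot be basic with [g] derived in isolation.
The alternation reflects intervocalic spirantization: voiced stops become fricatives between vowels. /g/ is underlying.
From [noŋɛg] the stem 'egg' is /noŋɛg/; between vowels this yields [noŋɛɣo].

[noŋɛɣo]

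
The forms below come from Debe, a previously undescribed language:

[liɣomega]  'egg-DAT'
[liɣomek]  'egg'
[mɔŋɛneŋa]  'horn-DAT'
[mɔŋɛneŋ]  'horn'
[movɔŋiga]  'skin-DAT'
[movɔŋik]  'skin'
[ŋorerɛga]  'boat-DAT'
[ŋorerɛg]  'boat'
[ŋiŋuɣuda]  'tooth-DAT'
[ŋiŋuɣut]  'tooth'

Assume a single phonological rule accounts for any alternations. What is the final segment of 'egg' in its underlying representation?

The stem for 'egg' ends in [g] in [liɣomega] but [k] in [liɣomek].
Compare 'boat', with invariant [g] in [ŋorerɛga] and [ŋorerɛg]: an analysis with underlying /g/ and a rule producing [k] in isolation would wrongly predict alternation here too.
So /k/ is underlying, and a rule of intervocalic voicing — voiceless stops become voiced between vowels — gives [g].

/k/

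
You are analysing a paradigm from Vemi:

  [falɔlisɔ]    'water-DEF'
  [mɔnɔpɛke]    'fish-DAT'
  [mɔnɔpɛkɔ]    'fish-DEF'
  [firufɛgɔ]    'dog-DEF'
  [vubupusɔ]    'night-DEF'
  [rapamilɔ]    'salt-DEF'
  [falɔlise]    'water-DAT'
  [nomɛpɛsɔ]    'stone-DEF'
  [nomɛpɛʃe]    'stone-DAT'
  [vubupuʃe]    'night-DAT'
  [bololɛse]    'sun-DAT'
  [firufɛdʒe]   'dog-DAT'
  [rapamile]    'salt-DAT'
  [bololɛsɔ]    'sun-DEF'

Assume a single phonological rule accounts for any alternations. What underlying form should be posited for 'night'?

/vubupuʃ/

The stem for 'night' ends in [ʃ] in [vubupuʃe] but [s] in [vubupusɔ].
Compare 'water', with invariant [s] in [falɔlise] and [falɔlisɔ]: an analysis with underlying /s/ and a rule producing [ʃ] before the DAT suffix would wrongly predict alternation here too.
The alternation reflects depalatalization: palato-alveolar /dʒ/ and /ʃ/ become [g] and [s] when no front vowel follows. /ʃ/ is underlying.
Hence 'night' is /vubupuʃ/ underlyingly.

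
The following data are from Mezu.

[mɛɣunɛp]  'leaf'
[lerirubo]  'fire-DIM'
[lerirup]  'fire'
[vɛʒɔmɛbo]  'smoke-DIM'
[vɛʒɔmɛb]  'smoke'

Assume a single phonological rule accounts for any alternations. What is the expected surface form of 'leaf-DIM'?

'fire' shows [b] ~ [p] at the end of the stem ([lerirubo] vs [lerirup]).
But 'smoke' keeps [b] in both environments ([vɛʒɔmɛbo], [vɛʒɔmɛb]), so there is no rule changing /b/ to [p] in isolation.
Therefore /p/ is basic and [b] is derived by intervocalic voicing (voiceless stops become voiced between vowels).
From [mɛɣunɛp] the stem 'leaf' is /mɛɣunɛp/; between vowels this yields [mɛɣunɛbo].

[mɛɣunɛbo]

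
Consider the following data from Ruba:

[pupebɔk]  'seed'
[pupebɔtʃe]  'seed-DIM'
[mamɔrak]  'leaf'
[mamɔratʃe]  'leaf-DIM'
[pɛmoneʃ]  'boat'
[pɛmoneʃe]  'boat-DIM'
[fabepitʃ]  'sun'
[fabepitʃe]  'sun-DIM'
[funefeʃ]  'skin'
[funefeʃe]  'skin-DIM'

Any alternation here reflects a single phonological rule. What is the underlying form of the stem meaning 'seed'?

/pupebɔk/

The root 'seed' surfaces as [pupebɔk] and [pupebɔtʃe], with a stem-final [k] ~ [tʃ] alternation.
But 'sun' keeps [tʃ] in both environments ([fabepitʃ], [fabepitʃe]), so there is no rule changing /tʃ/ to [k] in isolation.
The alternation reflects palatalization before a front vowel: /k/ becomes palato-alveolar [tʃ] before a front vowel. /k/ is underlying.
Hence 'seed' is /pupebɔk/ underlyingly.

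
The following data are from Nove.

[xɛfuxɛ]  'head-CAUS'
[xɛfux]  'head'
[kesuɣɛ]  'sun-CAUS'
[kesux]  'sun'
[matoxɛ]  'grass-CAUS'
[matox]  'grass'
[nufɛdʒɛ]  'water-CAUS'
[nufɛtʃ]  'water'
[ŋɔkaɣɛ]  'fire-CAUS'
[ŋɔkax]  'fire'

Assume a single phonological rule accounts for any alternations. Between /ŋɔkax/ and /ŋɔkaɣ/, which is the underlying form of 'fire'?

In [ŋɔkaɣɛ] and [ŋɔkax] the final segment of 'fire' alternates: [ɣ] ~ [x].
Compare 'head', with invariant [x] in [xɛfuxɛ] and [xɛfux]: an analysis with underlying /x/ and a rule producing [ɣ] before the CAUS suffix would wrongly predict alternation here too.
The underlying segment must be /ɣ/; voiced obstruents become voiceless word-finally, yielding [x] there.

/ŋɔkaɣ/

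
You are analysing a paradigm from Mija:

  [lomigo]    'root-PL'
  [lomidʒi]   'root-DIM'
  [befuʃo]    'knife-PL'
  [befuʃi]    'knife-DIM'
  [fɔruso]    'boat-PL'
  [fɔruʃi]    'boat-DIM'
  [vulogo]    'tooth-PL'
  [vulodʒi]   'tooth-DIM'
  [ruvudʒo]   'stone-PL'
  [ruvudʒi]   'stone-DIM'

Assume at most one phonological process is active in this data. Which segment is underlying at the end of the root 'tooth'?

/g/

'tooth' shows [g] ~ [dʒ] at the end of the stem ([vulogo] vs [vulodʒi]).
But 'stone' keeps [dʒ] in both environments ([ruvudʒo], [ruvudʒi]), so there is no rule changing /dʒ/ to [g] before the PL suffix.
The alternation reflects palatalization before a front vowel: /g/ and /s/ become palato-alveolar [dʒ] and [ʃ] before a front vowel. /g/ is underlying.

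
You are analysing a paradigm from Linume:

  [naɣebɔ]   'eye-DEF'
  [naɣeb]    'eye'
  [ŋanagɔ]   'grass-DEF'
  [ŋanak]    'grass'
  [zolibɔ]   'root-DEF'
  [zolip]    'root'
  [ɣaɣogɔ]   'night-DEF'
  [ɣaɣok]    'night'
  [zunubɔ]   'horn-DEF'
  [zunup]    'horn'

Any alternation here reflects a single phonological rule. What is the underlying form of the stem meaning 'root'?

/zolip/

'root' shows [b] ~ [p] at the end of the stem ([zolibɔ] vs [zolip]).
But 'eye' keeps [b] in both environments ([naɣebɔ], [naɣeb]), so there is no rule changing /b/ to [p] in isolation.
So /p/ is underlying, and a rule of intervocalic voicing — voiceless stops become voiced between vowels — gives [b].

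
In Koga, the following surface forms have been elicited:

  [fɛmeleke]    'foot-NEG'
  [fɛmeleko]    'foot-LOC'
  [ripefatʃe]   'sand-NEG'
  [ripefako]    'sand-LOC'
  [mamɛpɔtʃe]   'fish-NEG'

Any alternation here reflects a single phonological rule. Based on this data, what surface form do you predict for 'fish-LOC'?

[mamɛpɔko]

The stem for 'sand' ends in [tʃ] in [ripefatʃe] but [k] in [ripefako].
If /k/ were underlying and a rule turned it into [tʃ] before the NEG suffix, 'foot' would also alternate; but it has [k] in both [fɛmeleke] and [fɛmeleko].
The underlying segment must be /tʃ/; palato-alveolar /tʃ/ becomes [k] when no front vowel follows, yielding [k] there.
The one attested form of 'fish', [mamɛpɔtʃe], shows underlying /mamɛpɔtʃ/. Applying the same rule when no front vowel follows gives [mamɛpɔko].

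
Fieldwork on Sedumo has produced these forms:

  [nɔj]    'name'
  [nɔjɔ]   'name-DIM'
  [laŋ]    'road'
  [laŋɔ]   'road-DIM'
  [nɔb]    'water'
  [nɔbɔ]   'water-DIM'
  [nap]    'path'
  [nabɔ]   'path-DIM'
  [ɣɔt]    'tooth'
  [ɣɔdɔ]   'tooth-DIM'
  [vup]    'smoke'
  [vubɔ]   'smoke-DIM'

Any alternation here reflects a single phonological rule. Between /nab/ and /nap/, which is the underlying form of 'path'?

'path' shows [p] ~ [b] at the end of the stem ([nap] vs [nabɔ]).
If /b/ were underlying and a rule turned it into [p] in isolation, 'water' would also alternate; but it has [b] in both [nɔb] and [nɔbɔ].
The underlying segment must be /p/; voiceless stops become voiced between vowels, yielding [b] there.

/nap/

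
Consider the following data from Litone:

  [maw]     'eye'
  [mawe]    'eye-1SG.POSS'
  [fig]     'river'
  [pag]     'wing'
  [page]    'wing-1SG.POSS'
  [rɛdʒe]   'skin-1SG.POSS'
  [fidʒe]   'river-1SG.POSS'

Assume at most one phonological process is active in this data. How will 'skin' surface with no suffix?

[rɛg]

The root 'river' surfaces as [fidʒe] and [fig], with a stem-final [dʒ] ~ [g] alternation.
Compare 'wing', with invariant [g] in [page] and [pag]: an analysis with underlying /g/ and a rule producing [dʒ] before the 1SG.POSS suffix would wrongly predict alternation here too.
The alternation reflects depalatalization: palato-alveolar /dʒ/ becomes [g] when no front vowel follows. /dʒ/ is underlying.
From [rɛdʒe] the stem 'skin' is /rɛdʒ/; when no front vowel follows this yields [rɛg].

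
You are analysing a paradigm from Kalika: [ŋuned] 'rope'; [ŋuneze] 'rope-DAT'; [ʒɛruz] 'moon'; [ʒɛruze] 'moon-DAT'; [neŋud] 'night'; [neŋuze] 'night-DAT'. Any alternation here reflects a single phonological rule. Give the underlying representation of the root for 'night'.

/neŋud/

The root 'night' surfaces as [neŋud] and [neŋuze], with a stem-final [d] ~ [z] alternation.
But 'moon' keeps [z] in both environments ([ʒɛruz], [ʒɛruze]), so there is no rule changing /z/ to [d] in isolation.
Therefore /d/ is basic and [z] is derived by intervocalic spirantization (voiced stops become fricatives between vowels).
Hence 'night' is /neŋud/ underlyingly.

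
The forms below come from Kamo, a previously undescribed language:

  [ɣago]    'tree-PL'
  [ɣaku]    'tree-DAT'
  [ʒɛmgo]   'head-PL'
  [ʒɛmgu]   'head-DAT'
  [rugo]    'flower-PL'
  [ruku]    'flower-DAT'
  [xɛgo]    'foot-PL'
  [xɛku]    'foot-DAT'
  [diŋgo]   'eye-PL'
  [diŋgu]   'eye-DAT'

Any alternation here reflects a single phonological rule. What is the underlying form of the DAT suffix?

/-ku/

The DAT morpheme has two allomorphs, [-gu] and [-ku].
By contrast the PL suffix keeps its initial [g] throughout — that segment must be underlying.
So the underlying form is /-ku/, and voiceless stops become voiced after a nasal.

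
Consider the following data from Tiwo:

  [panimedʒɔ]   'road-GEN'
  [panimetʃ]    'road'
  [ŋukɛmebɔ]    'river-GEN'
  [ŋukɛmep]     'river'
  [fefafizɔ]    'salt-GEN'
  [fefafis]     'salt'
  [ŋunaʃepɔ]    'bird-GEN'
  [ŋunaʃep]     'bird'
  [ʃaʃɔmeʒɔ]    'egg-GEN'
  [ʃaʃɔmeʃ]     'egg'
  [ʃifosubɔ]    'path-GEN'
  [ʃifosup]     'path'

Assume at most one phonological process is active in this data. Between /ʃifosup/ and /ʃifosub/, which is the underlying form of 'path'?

In [ʃifosubɔ] and [ʃifosup] the final segment of 'path' alternates: [b] ~ [p].
If /p/ were underlying and a rule turned it into [b] before the GEN suffix, 'bird' would also alternate; but it has [p] in both [ŋunaʃepɔ] and [ŋunaʃep].
The underlying segment must be /b/; voiced obstruents become voiceless word-finally, yielding [p] there.

/ʃifosub/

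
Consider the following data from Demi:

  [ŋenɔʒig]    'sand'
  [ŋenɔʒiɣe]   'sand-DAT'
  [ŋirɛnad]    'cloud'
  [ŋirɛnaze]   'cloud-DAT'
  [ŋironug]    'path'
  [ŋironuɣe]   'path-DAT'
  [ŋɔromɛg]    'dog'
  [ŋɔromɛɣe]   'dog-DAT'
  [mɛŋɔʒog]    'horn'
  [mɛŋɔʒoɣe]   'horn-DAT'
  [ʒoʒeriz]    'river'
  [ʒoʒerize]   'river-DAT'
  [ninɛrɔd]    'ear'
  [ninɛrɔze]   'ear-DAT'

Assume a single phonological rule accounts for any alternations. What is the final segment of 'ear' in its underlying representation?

The root 'ear' surfaces as [ninɛrɔd] and [ninɛrɔze], with a stem-final [d] ~ [z] alternation.
But 'river' keeps [z] in both environments ([ʒoʒeriz], [ʒoʒerize]), so there is no rule changing /z/ to [d] in isolation.
The underlying segment must be /d/; voiced stops become fricatives between vowels, yielding [z] there.

/d/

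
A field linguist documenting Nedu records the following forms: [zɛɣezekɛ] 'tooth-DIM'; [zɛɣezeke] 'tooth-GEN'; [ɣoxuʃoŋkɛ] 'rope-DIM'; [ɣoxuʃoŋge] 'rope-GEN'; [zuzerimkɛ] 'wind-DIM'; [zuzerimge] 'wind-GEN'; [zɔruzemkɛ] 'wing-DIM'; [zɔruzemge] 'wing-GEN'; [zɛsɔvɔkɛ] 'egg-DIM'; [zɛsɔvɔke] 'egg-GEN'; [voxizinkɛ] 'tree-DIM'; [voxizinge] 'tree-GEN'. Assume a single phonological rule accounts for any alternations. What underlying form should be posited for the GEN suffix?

/-ge/

The GEN morpheme has two allomorphs, [-ge] and [-ke].
By contrast the DIM suffix keeps its initial [k] throughout — that segment must be underlying.
The GEN suffix is therefore /-ge/ underlyingly, with post-vocalic devoicing: voiced stops become voiceless after a vowel.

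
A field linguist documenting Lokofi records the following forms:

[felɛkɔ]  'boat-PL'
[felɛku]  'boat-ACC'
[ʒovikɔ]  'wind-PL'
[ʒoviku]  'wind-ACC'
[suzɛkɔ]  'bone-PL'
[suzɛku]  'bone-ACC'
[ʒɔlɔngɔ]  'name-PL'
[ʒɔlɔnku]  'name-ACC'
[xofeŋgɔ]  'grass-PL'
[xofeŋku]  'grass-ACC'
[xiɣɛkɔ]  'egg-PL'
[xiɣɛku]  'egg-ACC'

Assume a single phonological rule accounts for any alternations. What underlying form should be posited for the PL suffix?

/-gɔ/

The PL morpheme has two allomorphs, [-gɔ] and [-kɔ].
The ACC suffix, which begins with [k], is invariant after every stem; so [k] is not altered by any rule here.
So the underlying form is /-gɔ/, and voiced stops become voiceless after a vowel.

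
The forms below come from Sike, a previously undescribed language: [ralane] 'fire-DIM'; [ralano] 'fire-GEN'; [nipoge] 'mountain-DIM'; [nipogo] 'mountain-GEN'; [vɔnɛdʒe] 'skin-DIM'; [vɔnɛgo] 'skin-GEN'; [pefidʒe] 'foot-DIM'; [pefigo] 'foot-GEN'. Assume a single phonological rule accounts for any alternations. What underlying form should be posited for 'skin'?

/vɔnɛdʒ/

In [vɔnɛdʒe] and [vɔnɛgo] the final segment of 'skin' alternates: [dʒ] ~ [g].
Compare 'mountain', with invariant [g] in [nipoge] and [nipogo]: an analysis with underlying /g/ and a rule producing [dʒ] before the DIM suffix would wrongly predict alternation here too.
The underlying segment must be /dʒ/; palato-alveolar /dʒ/ becomes [g] when no front vowel follows, yielding [g] there.
So 'skin' = /vɔnɛdʒ/.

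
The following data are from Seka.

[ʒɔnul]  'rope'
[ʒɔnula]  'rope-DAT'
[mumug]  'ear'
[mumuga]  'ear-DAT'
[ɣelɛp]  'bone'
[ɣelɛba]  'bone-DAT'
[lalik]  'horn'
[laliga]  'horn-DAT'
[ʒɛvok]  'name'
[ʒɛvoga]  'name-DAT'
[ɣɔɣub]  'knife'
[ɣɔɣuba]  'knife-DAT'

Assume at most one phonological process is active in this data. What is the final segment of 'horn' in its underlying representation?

/k/

The stem for 'horn' ends in [k] in [lalik] but [g] in [laliga].
Compare 'ear', with invariant [g] in [mumug] and [mumuga]: an analysis with underlying /g/ and a rule producing [k] in isolation would wrongly predict alternation here too.
The underlying segment must be /k/; voiceless stops become voiced between vowels, yielding [g] there.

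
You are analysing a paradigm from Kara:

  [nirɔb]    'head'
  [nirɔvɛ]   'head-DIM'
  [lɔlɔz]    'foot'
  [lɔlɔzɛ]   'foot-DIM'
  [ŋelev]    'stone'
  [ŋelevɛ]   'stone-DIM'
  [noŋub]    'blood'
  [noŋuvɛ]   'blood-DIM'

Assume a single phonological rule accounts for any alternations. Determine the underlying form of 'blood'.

In [noŋub] and [noŋuvɛ] the final segment of 'blood' alternates: [b] ~ [v].
The stem 'stone' ([ŋelev], [ŋelevɛ]) shows [v] unchanged in both environments, so [v] cannot be basic with [b] derived in isolation.
Therefore /b/ is basic and [v] is derived by intervocalic spirantization (voiced stops become fricatives between vowels).
The underlying form of 'blood' is therefore /noŋub/.

/noŋub/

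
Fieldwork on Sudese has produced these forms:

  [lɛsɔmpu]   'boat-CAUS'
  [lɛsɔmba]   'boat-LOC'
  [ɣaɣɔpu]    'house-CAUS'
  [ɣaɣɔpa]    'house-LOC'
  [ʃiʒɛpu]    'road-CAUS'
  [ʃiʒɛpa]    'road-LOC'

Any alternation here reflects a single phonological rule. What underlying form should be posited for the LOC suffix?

The LOC suffix surfaces as [-ba] and [-pa], depending on the final segment of the stem.
By contrast the CAUS suffix keeps its initial [p] throughout — that segment must be underlying.
The LOC suffix is therefore /-ba/ underlyingly, with post-vocalic devoicing: voiced stops become voiceless after a vowel.

/-ba/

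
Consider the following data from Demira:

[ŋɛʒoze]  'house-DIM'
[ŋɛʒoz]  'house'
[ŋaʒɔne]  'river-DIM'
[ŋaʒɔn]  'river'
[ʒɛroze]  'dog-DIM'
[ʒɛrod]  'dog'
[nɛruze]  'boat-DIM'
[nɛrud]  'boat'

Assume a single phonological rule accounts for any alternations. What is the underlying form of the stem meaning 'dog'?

/ʒɛrod/

'dog' shows [z] ~ [d] at the end of the stem ([ʒɛroze] vs [ʒɛrod]).
Compare 'house', with invariant [z] in [ŋɛʒoze] and [ŋɛʒoz]: an analysis with underlying /z/ and a rule producing [d] in isolation would wrongly predict alternation here too.
The underlying segment must be /d/; voiced stops become fricatives between vowels, yielding [z] there.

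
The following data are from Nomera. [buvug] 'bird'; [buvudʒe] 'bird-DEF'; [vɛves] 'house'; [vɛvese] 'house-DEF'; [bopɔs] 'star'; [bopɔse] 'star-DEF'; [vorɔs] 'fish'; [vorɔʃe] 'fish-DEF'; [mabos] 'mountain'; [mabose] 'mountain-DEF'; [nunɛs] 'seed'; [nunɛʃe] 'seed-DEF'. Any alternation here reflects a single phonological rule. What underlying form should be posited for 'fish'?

/vorɔʃ/

The stem for 'fish' ends in [s] in [vorɔs] but [ʃ] in [vorɔʃe].
The stem 'star' ([bopɔs], [bopɔse]) shows [s] unchanged in both environments, so [s] cannot be basic with [ʃ] derived before the DEF suffix.
The underlying segment must be /ʃ/; palato-alveolar /dʒ/ and /ʃ/ become [g] and [s] when no front vowel follows, yielding [s] there.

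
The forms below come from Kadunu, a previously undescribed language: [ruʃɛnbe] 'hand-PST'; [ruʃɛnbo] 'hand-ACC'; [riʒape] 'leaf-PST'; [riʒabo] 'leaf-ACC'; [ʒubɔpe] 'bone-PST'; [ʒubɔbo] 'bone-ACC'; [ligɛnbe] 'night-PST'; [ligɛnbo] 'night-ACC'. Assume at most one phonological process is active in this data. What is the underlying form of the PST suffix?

/-pe/

The PST suffix surfaces as [-be] and [-pe], depending on the final segment of the stem.
By contrast the ACC suffix keeps its initial [b] throughout — that segment must be underlying.
The PST suffix is therefore /-pe/ underlyingly, with post-nasal voicing: voiceless stops become voiced after a nasal.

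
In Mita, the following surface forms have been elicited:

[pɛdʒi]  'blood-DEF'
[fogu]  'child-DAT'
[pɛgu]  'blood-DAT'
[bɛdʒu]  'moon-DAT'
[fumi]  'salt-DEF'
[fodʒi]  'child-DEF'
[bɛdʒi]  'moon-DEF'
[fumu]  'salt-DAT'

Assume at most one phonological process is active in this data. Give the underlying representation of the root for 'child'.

In [fogu] and [fodʒi] the final segment of 'child' alternates: [g] ~ [dʒ].
If /dʒ/ were underlying and a rule turned it into [g] before the DAT suffix, 'moon' would also alternate; but it has [dʒ] in both [bɛdʒu] and [bɛdʒi].
So /g/ is underlying, and a rule of palatalization before a front vowel — /g/ becomes palato-alveolar [dʒ] before a front vowel — gives [dʒ].
Hence 'child' is /fog/ underlyingly.

/fog/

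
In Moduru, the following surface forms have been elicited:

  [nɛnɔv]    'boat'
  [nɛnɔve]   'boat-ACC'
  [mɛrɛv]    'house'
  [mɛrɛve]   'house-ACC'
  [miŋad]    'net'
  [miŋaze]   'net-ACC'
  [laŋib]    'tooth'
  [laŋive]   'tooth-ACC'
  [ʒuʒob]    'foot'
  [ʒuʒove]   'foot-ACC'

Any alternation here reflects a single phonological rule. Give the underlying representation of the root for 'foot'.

/ʒuʒob/

In [ʒuʒob] and [ʒuʒove] the final segment of 'foot' alternates: [b] ~ [v].
But 'boat' keeps [v] in both environments ([nɛnɔv], [nɛnɔve]), so there is no rule changing /v/ to [b] in isolation.
The underlying segment must be /b/; voiced stops become fricatives between vowels, yielding [v] there.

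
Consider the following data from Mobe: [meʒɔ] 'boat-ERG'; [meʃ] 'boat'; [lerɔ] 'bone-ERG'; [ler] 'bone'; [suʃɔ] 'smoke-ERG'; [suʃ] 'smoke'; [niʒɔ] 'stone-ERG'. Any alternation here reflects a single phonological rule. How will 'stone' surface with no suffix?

'boat' shows [ʒ] ~ [ʃ] at the end of the stem ([meʒɔ] vs [meʃ]).
The stem 'smoke' ([suʃɔ], [suʃ]) shows [ʃ] unchanged in both environments, so [ʃ] cannot be basic with [ʒ] derived before the ERG suffix.
Therefore /ʒ/ is basic and [ʃ] is derived by word-final obstruent devoicing (voiced obstruents become voiceless word-finally).
The one attested form of 'stone', [niʒɔ], shows underlying /niʒ/. Applying the same rule word-finally gives [niʃ].

[niʃ]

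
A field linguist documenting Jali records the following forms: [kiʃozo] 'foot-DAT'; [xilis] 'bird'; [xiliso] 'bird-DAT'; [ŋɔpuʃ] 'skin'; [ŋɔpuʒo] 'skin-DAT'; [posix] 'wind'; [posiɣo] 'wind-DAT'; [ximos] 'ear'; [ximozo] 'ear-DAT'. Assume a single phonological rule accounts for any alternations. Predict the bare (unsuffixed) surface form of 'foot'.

[kiʃos]

In [ximos] and [ximozo] the final segment of 'ear' alternates: [s] ~ [z].
The stem 'bird' ([xilis], [xiliso]) shows [s] unchanged in both environments, so [s] cannot be basic with [z] derived before the DAT suffix.
Therefore /z/ is basic and [s] is derived by word-final obstruent devoicing (voiced obstruents become voiceless word-finally).
The one attested form of 'foot', [kiʃozo], shows underlying /kiʃoz/. Applying the same rule word-finally gives [kiʃos].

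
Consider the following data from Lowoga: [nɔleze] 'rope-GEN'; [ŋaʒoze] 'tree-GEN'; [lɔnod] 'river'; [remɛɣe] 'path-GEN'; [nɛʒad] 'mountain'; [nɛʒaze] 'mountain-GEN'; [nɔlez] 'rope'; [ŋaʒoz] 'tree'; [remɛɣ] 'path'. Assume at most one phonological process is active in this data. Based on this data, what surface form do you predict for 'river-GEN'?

In [nɛʒad] and [nɛʒaze] the final segment of 'mountain' alternates: [d] ~ [z].
But 'rope' keeps [z] in both environments ([nɔlez], [nɔleze]), so there is no rule changing /z/ to [d] in isolation.
The underlying segment must be /d/; voiced stops become fricatives between vowels, yielding [z] there.
The one attested form of 'river', [lɔnod], shows underlying /lɔnod/. Applying the same rule between vowels gives [lɔnoze].

[lɔnoze]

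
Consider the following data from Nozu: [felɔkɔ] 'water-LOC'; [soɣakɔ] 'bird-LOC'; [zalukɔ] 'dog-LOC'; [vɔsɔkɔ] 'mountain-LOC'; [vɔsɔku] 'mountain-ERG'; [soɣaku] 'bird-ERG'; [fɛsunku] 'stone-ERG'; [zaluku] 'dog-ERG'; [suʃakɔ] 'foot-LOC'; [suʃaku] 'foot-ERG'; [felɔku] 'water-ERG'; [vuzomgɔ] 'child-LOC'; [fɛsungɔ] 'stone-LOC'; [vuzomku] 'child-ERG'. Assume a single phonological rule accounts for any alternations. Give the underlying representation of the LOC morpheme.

/-gɔ/

The LOC suffix surfaces as [-gɔ] and [-kɔ], depending on the final segment of the stem.
The ERG suffix, which begins with [k], is invariant after every stem; so [k] is not altered by any rule here.
The LOC suffix is therefore /-gɔ/ underlyingly, with post-vocalic devoicing: voiced stops become voiceless after a vowel.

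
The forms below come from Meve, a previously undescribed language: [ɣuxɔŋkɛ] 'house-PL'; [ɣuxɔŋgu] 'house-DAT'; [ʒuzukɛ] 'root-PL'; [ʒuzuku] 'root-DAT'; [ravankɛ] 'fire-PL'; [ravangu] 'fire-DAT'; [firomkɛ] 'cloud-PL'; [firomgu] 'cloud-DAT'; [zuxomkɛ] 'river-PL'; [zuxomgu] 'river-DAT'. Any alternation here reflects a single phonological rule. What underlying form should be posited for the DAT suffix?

/-gu/

The DAT morpheme has two allomorphs, [-gu] and [-ku].
The PL suffix, which begins with [k], is invariant after every stem; so [k] is not altered by any rule here.
So the underlying form is /-gu/, and voiced stops become voiceless after a vowel.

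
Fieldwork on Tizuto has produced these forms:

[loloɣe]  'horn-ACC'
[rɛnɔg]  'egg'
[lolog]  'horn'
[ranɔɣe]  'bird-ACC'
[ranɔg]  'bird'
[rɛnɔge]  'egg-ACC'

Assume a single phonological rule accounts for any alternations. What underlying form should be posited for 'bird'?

The root 'bird' surfaces as [ranɔɣe] and [ranɔg], with a stem-final [ɣ] ~ [g] alternation.
Compare 'egg', with invariant [g] in [rɛnɔge] and [rɛnɔg]: an analysis with underlying /g/ and a rule producing [ɣ] before the ACC suffix would wrongly predict alternation here too.
The underlying segment must be /ɣ/; voiced fricatives become stops word-finally, yielding [g] there.
So 'bird' = /ranɔɣ/.

/ranɔɣ/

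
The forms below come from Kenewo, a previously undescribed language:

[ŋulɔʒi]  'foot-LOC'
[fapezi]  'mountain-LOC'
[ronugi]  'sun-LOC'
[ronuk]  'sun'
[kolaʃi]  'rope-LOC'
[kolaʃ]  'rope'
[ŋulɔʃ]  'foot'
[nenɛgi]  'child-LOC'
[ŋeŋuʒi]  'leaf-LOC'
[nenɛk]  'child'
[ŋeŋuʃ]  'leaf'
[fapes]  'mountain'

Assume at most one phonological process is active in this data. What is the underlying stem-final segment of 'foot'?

'foot' shows [ʃ] ~ [ʒ] at the end of the stem ([ŋulɔʃ] vs [ŋulɔʒi]).
But 'rope' keeps [ʃ] in both environments ([kolaʃ], [kolaʃi]), so there is no rule changing /ʃ/ to [ʒ] before the LOC suffix.
The underlying segment must be /ʒ/; voiced obstruents become voiceless word-finally, yielding [ʃ] there.

/ʒ/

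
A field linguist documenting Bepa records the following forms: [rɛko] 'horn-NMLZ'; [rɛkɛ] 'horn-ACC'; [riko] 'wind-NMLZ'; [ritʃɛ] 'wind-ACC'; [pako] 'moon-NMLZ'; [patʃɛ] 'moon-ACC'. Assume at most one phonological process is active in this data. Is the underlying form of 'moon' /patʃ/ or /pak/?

/patʃ/

'moon' shows [k] ~ [tʃ] at the end of the stem ([pako] vs [patʃɛ]).
But 'horn' keeps [k] in both environments ([rɛko], [rɛkɛ]), so there is no rule changing /k/ to [tʃ] before the ACC suffix.
The underlying segment must be /tʃ/; palato-alveolar /tʃ/ becomes [k] when no front vowel follows, yielding [k] there.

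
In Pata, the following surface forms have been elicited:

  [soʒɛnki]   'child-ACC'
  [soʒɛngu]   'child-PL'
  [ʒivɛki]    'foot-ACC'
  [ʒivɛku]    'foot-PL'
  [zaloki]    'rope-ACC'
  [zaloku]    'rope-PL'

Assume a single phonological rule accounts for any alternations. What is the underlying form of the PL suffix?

/-gu/

The PL suffix surfaces as [-gu] and [-ku], depending on the final segment of the stem.
The ACC suffix, which begins with [k], is invariant after every stem; so [k] is not altered by any rule here.
So the underlying form is /-gu/, and voiced stops become voiceless after a vowel.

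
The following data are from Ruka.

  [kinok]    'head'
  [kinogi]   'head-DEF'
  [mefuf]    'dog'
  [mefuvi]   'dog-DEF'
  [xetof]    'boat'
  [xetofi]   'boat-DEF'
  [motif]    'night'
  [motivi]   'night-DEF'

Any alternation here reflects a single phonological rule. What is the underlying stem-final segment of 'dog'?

In [mefuf] and [mefuvi] the final segment of 'dog' alternates: [f] ~ [v].
If /f/ were underlying and a rule turned it into [v] before the DEF suffix, 'boat' would also alternate; but it has [f] in both [xetof] and [xetofi].
So /v/ is underlying, and a rule of word-final obstruent devoicing — voiced obstruents become voiceless word-finally — gives [f].

/v/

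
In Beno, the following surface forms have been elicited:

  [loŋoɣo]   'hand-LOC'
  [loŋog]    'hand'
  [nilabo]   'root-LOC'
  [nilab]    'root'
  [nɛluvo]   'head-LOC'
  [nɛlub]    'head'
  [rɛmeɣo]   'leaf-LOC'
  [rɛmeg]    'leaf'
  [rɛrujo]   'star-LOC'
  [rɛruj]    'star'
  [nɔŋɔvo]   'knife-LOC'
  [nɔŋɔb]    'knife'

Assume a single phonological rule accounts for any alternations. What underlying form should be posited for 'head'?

/nɛluv/

The stem for 'head' ends in [v] in [nɛluvo] but [b] in [nɛlub].
Compare 'root', with invariant [b] in [nilabo] and [nilab]: an analysis with underlying /b/ and a rule producing [v] before the LOC suffix would wrongly predict alternation here too.
Therefore /v/ is basic and [b] is derived by word-final hardening (voiced fricatives become stops word-finally).
Hence 'head' is /nɛluv/ underlyingly.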